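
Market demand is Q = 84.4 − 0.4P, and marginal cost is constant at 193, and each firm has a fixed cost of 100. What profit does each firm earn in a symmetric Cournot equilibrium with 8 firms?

Inverting demand: P = 211 − 2.5Q.
Cournot with 8 identical firms: the symmetric best-response condition is 211 − 22.5q = 193. Each firm produces q = 0.8, total output Q = 6.4, price P = 195.
Each firm's profit = (195 − 193)·0.8 − 100 = −98.4.

π_i = −98.4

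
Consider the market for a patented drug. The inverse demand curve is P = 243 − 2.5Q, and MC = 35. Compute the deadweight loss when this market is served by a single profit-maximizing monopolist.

Under competition P = MC = 35, so Q = (243 − 35)/2.5 = 83.2.
A monopolist chooses Q where MR = MC. MR = 243 − 5Q; setting this equal to 35 gives Q = 41.6 and P = 139.
DWL is the triangle between Q = 41.6 and Q = 83.2: ½·(83.2 − 41.6)·(139 − 35) = 2163.2.

DWL = 2163.2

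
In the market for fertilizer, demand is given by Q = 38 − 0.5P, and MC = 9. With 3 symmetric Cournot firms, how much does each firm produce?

q_i = 8.375

Inverting demand: P = 76 − 2Q.
Cournot with 3 identical firms: the symmetric best-response condition is 76 − 8q = 9. Each firm produces q = 8.375, total output Q = 25.125, price P = 25.75.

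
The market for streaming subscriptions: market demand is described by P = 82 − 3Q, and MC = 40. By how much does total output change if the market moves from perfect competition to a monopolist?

Competitive firms price at marginal cost: P = 40, giving Q = 14.
Monopoly sets MR = MC: 82 − 6Q = 40 ⇒ Q = 7, P = 82 − 3·7 = 61.
Change in total output: 7 − 14 = −7.

Total output falls by 7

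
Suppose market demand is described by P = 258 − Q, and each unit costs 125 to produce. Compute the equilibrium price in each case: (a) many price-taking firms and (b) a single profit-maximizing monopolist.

Perfect competition: P = MC = 125, so 258 − Q = 125 and Q = 133.
Monopoly sets MR = MC: 258 − 2Q = 125 ⇒ Q = 66.5, P = 258 − 66.5 = 191.5.

Competition: P = 125; Monopoly: P = 191.5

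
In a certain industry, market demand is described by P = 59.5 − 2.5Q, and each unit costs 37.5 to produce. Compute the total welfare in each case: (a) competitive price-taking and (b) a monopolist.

Competitive firms price at marginal cost: P = 37.5, giving Q = 8.8.
CS = ½·(59.5 − 37.5)·8.8 = 96.8; PS = (37.5 − 37.5)·8.8 = 0; TS = 96.8.
Monopoly sets MR = MC: 59.5 − 5Q = 37.5 ⇒ Q = 4.4, P = 59.5 − 2.5·4.4 = 48.5.
CS = ½·(59.5 − 48.5)·4.4 = 24.2; PS = (48.5 − 37.5)·4.4 = 48.4; TS = 72.6.

Competition: TS = 96.8; Monopoly: TS = 72.6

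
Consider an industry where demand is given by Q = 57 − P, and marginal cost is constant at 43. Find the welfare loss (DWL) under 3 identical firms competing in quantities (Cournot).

DWL = 6.125

Inverting demand: P = 57 − Q.
Perfect competition: P = MC = 43, so 57 − Q = 43 and Q = 14.
In a 3-firm Cournot equilibrium, symmetry and the first-order condition give q = (57 − 43)/(4) = 3.5. So Q = 10.5 and P = 46.5.
DWL is the triangle between Q = 10.5 and Q = 14: ½·(14 − 10.5)·(46.5 − 43) = 6.125.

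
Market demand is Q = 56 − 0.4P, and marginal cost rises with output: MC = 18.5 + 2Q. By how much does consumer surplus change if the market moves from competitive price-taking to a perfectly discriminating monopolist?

Inverting demand: P = 140 − 2.5Q.
Under competition P = MC: 140 − 2.5Q = 18.5 + 2Q ⇒ Q = 27, P = 72.5.
CS = ½·(140 − 72.5)·27 = 911.25.
With perfect price discrimination, output is the efficient level Q = 27 (where demand meets MC), but every buyer pays their willingness to pay: CS = 0 and PS = total surplus.
CS = 0.
Change in consumer surplus: 0 − 911.25 = −911.25.

CS falls by 911.25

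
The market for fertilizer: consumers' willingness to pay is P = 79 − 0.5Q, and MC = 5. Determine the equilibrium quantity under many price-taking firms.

Q = 148

Perfect competition: P = MC = 5, so 79 − 0.5Q = 5 and Q = 148.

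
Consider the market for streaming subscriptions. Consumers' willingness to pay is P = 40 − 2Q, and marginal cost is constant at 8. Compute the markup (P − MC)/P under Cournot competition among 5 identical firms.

In a 5-firm Cournot equilibrium, symmetry and the first-order condition give q = (40 − 8)/(12) = 8/3. So Q = 40/3 and P = 40/3.
Lerner index = (P − MC)/P = (40/3 − 8)/(40/3) = 0.4.

Lerner index = 0.4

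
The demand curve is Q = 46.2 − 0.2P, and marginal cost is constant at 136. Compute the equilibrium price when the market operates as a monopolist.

Inverting demand: P = 231 − 5Q.
Monopoly sets MR = MC: 231 − 10Q = 136 ⇒ Q = 9.5, P = 231 − 5·9.5 = 183.5.

P = 183.5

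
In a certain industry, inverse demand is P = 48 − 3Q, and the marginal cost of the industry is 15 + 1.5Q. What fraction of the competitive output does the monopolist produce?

Q_m/Q_c = 0.6

The monopolist equates marginal revenue to marginal cost: 48 − 6Q = 15 + 1.5Q, so Q = 4.4. From demand, P = 34.8.
Under competition P = MC: 48 − 3Q = 15 + 1.5Q ⇒ Q = 22/3, P = 26.
Ratio Q_m/Q_c = 4.4/(22/3) = 0.6.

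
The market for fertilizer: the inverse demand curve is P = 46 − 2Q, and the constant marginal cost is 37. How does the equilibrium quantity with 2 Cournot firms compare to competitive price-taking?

In a 2-firm Cournot equilibrium, symmetry and the first-order condition give q = (46 − 37)/(6) = 1.5. So Q = 3 and P = 40.
Perfect competition: P = MC = 37, so 46 − 2Q = 37 and Q = 4.5.

Cournot: Q = 3; Competition: Q = 4.5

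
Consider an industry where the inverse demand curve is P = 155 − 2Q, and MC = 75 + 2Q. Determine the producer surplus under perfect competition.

PS = 400

Under competition P = MC: 155 − 2Q = 75 + 2Q ⇒ Q = 20, P = 115.
PS = P·Q − VC(Q) = 115·20 − (75·20 + ½·2·20²) = 400.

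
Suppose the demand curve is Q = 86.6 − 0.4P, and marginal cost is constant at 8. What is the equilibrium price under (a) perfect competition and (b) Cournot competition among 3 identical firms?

Competition: P = 8; Cournot: P = 60.125

Inverting demand: P = 216.5 − 2.5Q.
Perfect competition: P = MC = 8, so 216.5 − 2.5Q = 8 and Q = 83.4.
Cournot with 3 identical firms: the symmetric best-response condition is 216.5 − 10q = 8. Each firm produces q = 20.85, total output Q = 62.55, price P = 60.125.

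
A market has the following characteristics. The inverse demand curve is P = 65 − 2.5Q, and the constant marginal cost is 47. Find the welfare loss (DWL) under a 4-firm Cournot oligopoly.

Under competition P = MC = 47, so Q = (65 − 47)/2.5 = 7.2.
With 4 symmetric Cournot firms, each firm's FOC gives 65 − 12.5q = 47, so q = 1.44, Q = 4·1.44 = 5.76, and P = 50.6.
DWL is the triangle between Q = 5.76 and Q = 7.2: ½·(7.2 − 5.76)·(50.6 − 47) = 2.592.

DWL = 2.592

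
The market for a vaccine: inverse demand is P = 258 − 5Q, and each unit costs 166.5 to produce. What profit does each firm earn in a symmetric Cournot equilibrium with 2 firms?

With 2 symmetric Cournot firms, each firm's FOC gives 258 − 15q = 166.5, so q = 6.1, Q = 2·6.1 = 12.2, and P = 197.
Each firm's profit = (197 − 166.5)·6.1 = 186.05.

π_i = 186.05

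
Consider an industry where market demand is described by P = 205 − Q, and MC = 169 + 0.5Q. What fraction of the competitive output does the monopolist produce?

A monopolist chooses Q where MR = MC. MR = 205 − 2Q; setting this equal to 169 + 0.5Q gives Q = 14.4 and P = 190.6.
Under competition P = MC: 205 − Q = 169 + 0.5Q ⇒ Q = 24, P = 181.
Ratio Q_m/Q_c = 14.4/24 = 0.6.

Q_m/Q_c = 0.6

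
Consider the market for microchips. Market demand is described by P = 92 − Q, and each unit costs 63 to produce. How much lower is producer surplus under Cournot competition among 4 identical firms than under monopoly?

Producer surplus falls by 75.69

A monopolist chooses Q where MR = MC. MR = 92 − 2Q; setting this equal to 63 gives Q = 14.5 and P = 77.5.
PS = (77.5 − 63)·14.5 = 210.25.
In a 4-firm Cournot equilibrium, symmetry and the first-order condition give q = (92 − 63)/(5) = 5.8. So Q = 23.2 and P = 68.8.
PS = (68.8 − 63)·23.2 = 134.56.
Change in producer surplus: 134.56 − 210.25 = −75.69.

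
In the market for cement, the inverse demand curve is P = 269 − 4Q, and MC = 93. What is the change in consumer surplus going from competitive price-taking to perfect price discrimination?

Under competition P = MC = 93, so Q = (269 − 93)/4 = 44.
CS = ½·(269 − 93)·44 = 3872.
With perfect price discrimination, output is the efficient level Q = 44 (where demand meets MC), but every buyer pays their willingness to pay: CS = 0 and PS = total surplus.
CS = 0.
Change in consumer surplus: 0 − 3872 = −3872.

Consumer surplus falls by 3872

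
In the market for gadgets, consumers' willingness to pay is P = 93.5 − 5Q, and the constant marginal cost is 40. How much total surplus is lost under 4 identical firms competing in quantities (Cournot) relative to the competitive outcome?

Perfect competition: P = MC = 40, so 93.5 − 5Q = 40 and Q = 10.7.
In a 4-firm Cournot equilibrium, symmetry and the first-order condition give q = (93.5 − 40)/(25) = 2.14. So Q = 8.56 and P = 50.7.
DWL is the triangle between Q = 8.56 and Q = 10.7: ½·(10.7 − 8.56)·(50.7 − 40) = 11.449.

DWL = 11.449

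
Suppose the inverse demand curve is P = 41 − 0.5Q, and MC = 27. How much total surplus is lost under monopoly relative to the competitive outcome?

Competitive firms price at marginal cost: P = 27, giving Q = 28.
The monopolist equates marginal revenue to marginal cost: 41 − Q = 27, so Q = 14. From demand, P = 34.
DWL is the triangle between Q = 14 and Q = 28: ½·(28 − 14)·(34 − 27) = 49.

DWL = 49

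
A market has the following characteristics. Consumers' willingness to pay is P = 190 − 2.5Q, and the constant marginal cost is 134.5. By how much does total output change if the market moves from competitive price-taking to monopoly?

Perfect competition: P = MC = 134.5, so 190 − 2.5Q = 134.5 and Q = 22.2.
A monopolist chooses Q where MR = MC. MR = 190 − 5Q; setting this equal to 134.5 gives Q = 11.1 and P = 162.25.
Change in total output: 11.1 − 22.2 = −11.1.

Total output falls by 11.1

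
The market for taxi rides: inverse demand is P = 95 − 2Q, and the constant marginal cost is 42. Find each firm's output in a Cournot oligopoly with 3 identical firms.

In a 3-firm Cournot equilibrium, symmetry and the first-order condition give q = (95 − 42)/(8) = 6.625. So Q = 19.875 and P = 55.25.

q_i = 6.625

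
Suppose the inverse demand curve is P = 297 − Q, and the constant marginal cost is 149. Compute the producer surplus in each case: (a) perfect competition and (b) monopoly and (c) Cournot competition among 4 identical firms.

Competition: PS = 0; Monopoly: PS = 5476; Cournot: PS = 3504.64

Competitive firms price at marginal cost: P = 149, giving Q = 148.
PS = (149 − 149)·148 = 0.
The monopolist equates marginal revenue to marginal cost: 297 − 2Q = 149, so Q = 74. From demand, P = 223.
PS = (223 − 149)·74 = 5476.
Cournot with 4 identical firms: the symmetric best-response condition is 297 − 5q = 149. Each firm produces q = 29.6, total output Q = 118.4, price P = 178.6.
PS = (178.6 − 149)·118.4 = 3504.64.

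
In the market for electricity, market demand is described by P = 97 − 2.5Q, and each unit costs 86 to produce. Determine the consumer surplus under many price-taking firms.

Under competition P = MC = 86, so Q = (97 − 86)/2.5 = 4.4.
CS = ½·(97 − 86)·4.4 = 24.2.

CS = 24.2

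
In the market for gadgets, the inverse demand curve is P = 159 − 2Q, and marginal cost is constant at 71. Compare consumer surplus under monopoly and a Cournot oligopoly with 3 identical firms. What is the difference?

The monopolist equates marginal revenue to marginal cost: 159 − 4Q = 71, so Q = 22. From demand, P = 115.
CS = ½·(159 − 115)·22 = 484.
Cournot with 3 identical firms: the symmetric best-response condition is 159 − 8q = 71. Each firm produces q = 11, total output Q = 33, price P = 93.
CS = ½·(159 − 93)·33 = 1089.
Change in consumer surplus: 1089 − 484 = 605.

CS rises by 605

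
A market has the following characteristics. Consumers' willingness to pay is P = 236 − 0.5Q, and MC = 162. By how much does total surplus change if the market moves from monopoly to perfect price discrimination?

Monopoly sets MR = MC: 236 − Q = 162 ⇒ Q = 74, P = 236 − 0.5·74 = 199.
CS = ½·(236 − 199)·74 = 1369; PS = (199 − 162)·74 = 2738; TS = 4107.
Under first-degree price discrimination the firm charges each unit its demand price and produces up to where P = MC, i.e. Q = 148. Consumer surplus is zero; producer surplus equals total surplus.
TS = 5476 (equal to competitive TS).
Change in total surplus: 5476 − 4107 = 1369.

Total surplus rises by 1369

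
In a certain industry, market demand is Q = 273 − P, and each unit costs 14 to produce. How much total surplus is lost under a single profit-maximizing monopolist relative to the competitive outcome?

DWL = 8385.125

Inverting demand: P = 273 − Q.
Perfect competition: P = MC = 14, so 273 − Q = 14 and Q = 259.
Monopoly sets MR = MC: 273 − 2Q = 14 ⇒ Q = 129.5, P = 273 − 129.5 = 143.5.
DWL is the triangle between Q = 129.5 and Q = 259: ½·(259 − 129.5)·(143.5 − 14) = 8385.125.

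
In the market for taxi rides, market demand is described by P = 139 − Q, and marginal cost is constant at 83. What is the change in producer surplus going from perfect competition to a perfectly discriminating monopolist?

Perfect competition: P = MC = 83, so 139 − Q = 83 and Q = 56.
PS = (83 − 83)·56 = 0.
A perfectly discriminating monopolist sells every unit with P(Q) ≥ MC(Q), so output equals the competitive quantity Q = 56. Each buyer pays their reservation price, so CS = 0 and the firm captures all surplus.
PS = ½·(139 − 83)·56 = 1568.
Change in producer surplus: 1568 − 0 = 1568.

Producer surplus rises by 1568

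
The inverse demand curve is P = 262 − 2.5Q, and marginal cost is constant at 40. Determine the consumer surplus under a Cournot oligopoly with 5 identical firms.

Cournot with 5 identical firms: the symmetric best-response condition is 262 − 15q = 40. Each firm produces q = 14.8, total output Q = 74, price P = 77.
CS = ½·(262 − 77)·74 = 6845.

CS = 6845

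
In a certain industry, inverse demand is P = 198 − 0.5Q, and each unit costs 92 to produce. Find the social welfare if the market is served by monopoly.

TS = 8427

Monopoly sets MR = MC: 198 − Q = 92 ⇒ Q = 106, P = 198 − 0.5·106 = 145.
CS = ½·(198 − 145)·106 = 2809; PS = (145 − 92)·106 = 5618; TS = 8427.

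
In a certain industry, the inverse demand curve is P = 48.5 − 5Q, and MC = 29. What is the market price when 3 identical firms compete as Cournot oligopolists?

P = 33.875

Cournot with 3 identical firms: the symmetric best-response condition is 48.5 − 20q = 29. Each firm produces q = 0.975, total output Q = 2.925, price P = 33.875.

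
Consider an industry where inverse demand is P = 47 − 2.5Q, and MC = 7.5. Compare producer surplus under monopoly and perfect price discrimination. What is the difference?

Monopoly sets MR = MC: 47 − 5Q = 7.5 ⇒ Q = 7.9, P = 47 − 2.5·7.9 = 27.25.
PS = (27.25 − 7.5)·7.9 = 156.025.
A perfectly discriminating monopolist sells every unit with P(Q) ≥ MC(Q), so output equals the competitive quantity Q = 15.8. Each buyer pays their reservation price, so CS = 0 and the firm captures all surplus.
PS = ½·(47 − 7.5)·15.8 = 312.05.
Change in producer surplus: 312.05 − 156.025 = 156.025.

PS rises by 156.025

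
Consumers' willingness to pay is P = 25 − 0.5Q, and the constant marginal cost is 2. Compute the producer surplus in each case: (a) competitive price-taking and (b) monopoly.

Competitive firms price at marginal cost: P = 2, giving Q = 46.
PS = (2 − 2)·46 = 0.
A monopolist chooses Q where MR = MC. MR = 25 − Q; setting this equal to 2 gives Q = 23 and P = 13.5.
PS = (13.5 − 2)·23 = 264.5.

Competition: PS = 0; Monopoly: PS = 264.5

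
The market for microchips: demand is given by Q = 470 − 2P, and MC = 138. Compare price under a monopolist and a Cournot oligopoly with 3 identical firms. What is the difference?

Price falls by 24.25

Inverting demand: P = 235 − 0.5Q.
The monopolist equates marginal revenue to marginal cost: 235 − Q = 138, so Q = 97. From demand, P = 186.5.
In a 3-firm Cournot equilibrium, symmetry and the first-order condition give q = (235 − 138)/(2) = 48.5. So Q = 145.5 and P = 162.25.
Change in price: 162.25 − 186.5 = −24.25.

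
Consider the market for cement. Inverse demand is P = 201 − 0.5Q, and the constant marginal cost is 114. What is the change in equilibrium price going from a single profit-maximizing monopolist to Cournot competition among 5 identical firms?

The monopolist equates marginal revenue to marginal cost: 201 − Q = 114, so Q = 87. From demand, P = 157.5.
Cournot with 5 identical firms: the symmetric best-response condition is 201 − 3q = 114. Each firm produces q = 29, total output Q = 145, price P = 128.5.
Change in equilibrium price: 128.5 − 157.5 = −29.

Equilibrium price falls by 29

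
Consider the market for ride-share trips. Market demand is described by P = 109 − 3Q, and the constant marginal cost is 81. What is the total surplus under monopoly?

TS = 98

Monopoly sets MR = MC: 109 − 6Q = 81 ⇒ Q = 14/3, P = 109 − 3·14/3 = 95.
CS = ½·(109 − 95)·14/3 = 98/3; PS = (95 − 81)·14/3 = 196/3; TS = 98.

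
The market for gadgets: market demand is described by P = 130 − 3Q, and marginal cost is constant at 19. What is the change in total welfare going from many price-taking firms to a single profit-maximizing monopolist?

Competitive firms price at marginal cost: P = 19, giving Q = 37.
CS = ½·(130 − 19)·37 = 2053.5; PS = (19 − 19)·37 = 0; TS = 2053.5.
A monopolist chooses Q where MR = MC. MR = 130 − 6Q; setting this equal to 19 gives Q = 18.5 and P = 74.5.
CS = ½·(130 − 74.5)·18.5 = 513.375; PS = (74.5 − 19)·18.5 = 1026.75; TS = 1540.125.
Change in total welfare: 1540.125 − 2053.5 = −513.375.

TS falls by 513.375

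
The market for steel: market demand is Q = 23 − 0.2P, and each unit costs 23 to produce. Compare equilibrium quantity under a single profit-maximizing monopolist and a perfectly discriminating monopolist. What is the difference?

Q rises by 9.2

Inverting demand: P = 115 − 5Q.
A monopolist chooses Q where MR = MC. MR = 115 − 10Q; setting this equal to 23 gives Q = 9.2 and P = 69.
A perfectly discriminating monopolist sells every unit with P(Q) ≥ MC(Q), so output equals the competitive quantity Q = 18.4. Each buyer pays their reservation price, so CS = 0 and the firm captures all surplus.
Change in equilibrium quantity: 18.4 − 9.2 = 9.2.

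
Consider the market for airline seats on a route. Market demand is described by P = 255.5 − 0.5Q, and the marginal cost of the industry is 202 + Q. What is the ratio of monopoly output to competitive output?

Q_m/Q_c = 0.75

A monopolist chooses Q where MR = MC. MR = 255.5 − Q; setting this equal to 202 + Q gives Q = 26.75 and P = 242.125.
Under competition P = MC: 255.5 − 0.5Q = 202 + Q ⇒ Q = 107/3, P = 713/3.
Ratio Q_m/Q_c = 26.75/(107/3) = 0.75.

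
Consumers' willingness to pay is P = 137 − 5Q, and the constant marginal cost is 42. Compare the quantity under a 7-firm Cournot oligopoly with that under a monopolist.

Cournot with 7 identical firms: the symmetric best-response condition is 137 − 40q = 42. Each firm produces q = 2.375, total output Q = 16.625, price P = 53.875.
The monopolist equates marginal revenue to marginal cost: 137 − 10Q = 42, so Q = 9.5. From demand, P = 89.5.

Cournot: Q = 16.625; Monopoly: Q = 9.5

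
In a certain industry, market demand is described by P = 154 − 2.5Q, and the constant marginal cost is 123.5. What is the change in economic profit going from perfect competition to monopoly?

Under competition P = MC = 123.5, so Q = (154 − 123.5)/2.5 = 12.2.
Profit = (123.5 − 123.5)·12.2 = 0.
The monopolist equates marginal revenue to marginal cost: 154 − 5Q = 123.5, so Q = 6.1. From demand, P = 138.75.
Profit = (138.75 − 123.5)·6.1 = 93.025.
Change in economic profit: 93.025 − 0 = 93.025.

Economic profit rises by 93.025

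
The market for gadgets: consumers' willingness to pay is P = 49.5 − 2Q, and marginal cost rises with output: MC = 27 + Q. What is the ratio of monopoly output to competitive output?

The monopolist equates marginal revenue to marginal cost: 49.5 − 4Q = 27 + Q, so Q = 4.5. From demand, P = 40.5.
Competitive equilibrium sets price equal to marginal cost: 49.5 − 2Q = 27 + Q, so Q = 7.5 and P = 34.5.
Ratio Q_m/Q_c = 4.5/7.5 = 0.6.

Q_m/Q_c = 0.6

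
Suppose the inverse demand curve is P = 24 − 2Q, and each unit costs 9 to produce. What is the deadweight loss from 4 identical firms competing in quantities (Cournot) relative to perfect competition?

DWL = 2.25

Competitive firms price at marginal cost: P = 9, giving Q = 7.5.
In a 4-firm Cournot equilibrium, symmetry and the first-order condition give q = (24 − 9)/(10) = 1.5. So Q = 6 and P = 12.
DWL is the triangle between Q = 6 and Q = 7.5: ½·(7.5 − 6)·(12 − 9) = 2.25.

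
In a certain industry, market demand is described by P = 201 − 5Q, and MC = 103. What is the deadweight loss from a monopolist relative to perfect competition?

DWL = 240.1

Under competition P = MC = 103, so Q = (201 − 103)/5 = 19.6.
The monopolist equates marginal revenue to marginal cost: 201 − 10Q = 103, so Q = 9.8. From demand, P = 152.
DWL is the triangle between Q = 9.8 and Q = 19.6: ½·(19.6 − 9.8)·(152 − 103) = 240.1.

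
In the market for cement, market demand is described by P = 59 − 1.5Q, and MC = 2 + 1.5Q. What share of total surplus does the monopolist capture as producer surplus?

PS/TS = 0.75

A monopolist chooses Q where MR = MC. MR = 59 − 3Q; setting this equal to 2 + 1.5Q gives Q = 38/3 and P = 40.
CS = ½·(59 − 40)·38/3 = 361/3.
PS = P·Q − VC(Q) = 40·38/3 − (2·38/3 + ½·1.5·(38/3)²) = 361.
Share captured = PS/TS = 361/(1444/3) = 0.75.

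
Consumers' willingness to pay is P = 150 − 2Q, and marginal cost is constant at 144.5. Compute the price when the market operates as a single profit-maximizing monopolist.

Monopoly sets MR = MC: 150 − 4Q = 144.5 ⇒ Q = 1.375, P = 150 − 2·1.375 = 147.25.

P = 147.25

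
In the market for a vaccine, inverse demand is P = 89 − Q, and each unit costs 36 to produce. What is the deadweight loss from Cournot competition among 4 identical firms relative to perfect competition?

Under competition P = MC = 36, so Q = (89 − 36)/1 = 53.
Cournot with 4 identical firms: the symmetric best-response condition is 89 − 5q = 36. Each firm produces q = 10.6, total output Q = 42.4, price P = 46.6.
DWL is the triangle between Q = 42.4 and Q = 53: ½·(53 − 42.4)·(46.6 − 36) = 56.18.

DWL = 56.18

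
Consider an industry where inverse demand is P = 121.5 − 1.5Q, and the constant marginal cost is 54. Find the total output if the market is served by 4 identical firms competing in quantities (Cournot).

Cournot with 4 identical firms: the symmetric best-response condition is 121.5 − 7.5q = 54. Each firm produces q = 9, total output Q = 36, price P = 67.5.

Q = 36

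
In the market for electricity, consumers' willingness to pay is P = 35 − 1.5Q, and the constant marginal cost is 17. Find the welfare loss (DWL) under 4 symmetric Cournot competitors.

Competitive firms price at marginal cost: P = 17, giving Q = 12.
In a 4-firm Cournot equilibrium, symmetry and the first-order condition give q = (35 − 17)/(7.5) = 2.4. So Q = 9.6 and P = 20.6.
DWL is the triangle between Q = 9.6 and Q = 12: ½·(12 − 9.6)·(20.6 − 17) = 4.32.

DWL = 4.32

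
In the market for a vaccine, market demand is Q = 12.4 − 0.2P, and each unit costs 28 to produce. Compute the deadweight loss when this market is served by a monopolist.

Inverting demand: P = 62 − 5Q.
Competitive firms price at marginal cost: P = 28, giving Q = 6.8.
The monopolist equates marginal revenue to marginal cost: 62 − 10Q = 28, so Q = 3.4. From demand, P = 45.
DWL is the triangle between Q = 3.4 and Q = 6.8: ½·(6.8 − 3.4)·(45 − 28) = 28.9.

DWL = 28.9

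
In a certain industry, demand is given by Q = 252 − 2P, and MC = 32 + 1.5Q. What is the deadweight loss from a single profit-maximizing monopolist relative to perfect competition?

DWL = 88.36

Inverting demand: P = 126 − 0.5Q.
Under competition P = MC: 126 − 0.5Q = 32 + 1.5Q ⇒ Q = 47, P = 102.5.
The monopolist equates marginal revenue to marginal cost: 126 − Q = 32 + 1.5Q, so Q = 37.6. From demand, P = 107.2.
CS = ½·(126 − 102.5)·47 = 552.25; PS = (102.5·47 − 32·47 − ½·1.5·47²) = 1656.75; TS = 2209.
CS = ½·(126 − 107.2)·37.6 = 353.44; PS = (107.2·37.6 − 32·37.6 − ½·1.5·37.6²) = 1767.2; TS = 2120.64.
DWL = 2209 − 2120.64 = 88.36.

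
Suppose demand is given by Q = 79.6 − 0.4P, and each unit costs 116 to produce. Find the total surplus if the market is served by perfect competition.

TS = 1377.8

Inverting demand: P = 199 − 2.5Q.
Perfect competition: P = MC = 116, so 199 − 2.5Q = 116 and Q = 33.2.
CS = ½·(199 − 116)·33.2 = 1377.8; PS = (116 − 116)·33.2 = 0; TS = 1377.8.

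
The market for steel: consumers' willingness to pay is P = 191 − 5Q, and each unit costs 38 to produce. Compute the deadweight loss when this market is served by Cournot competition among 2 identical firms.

DWL = 260.1

Under competition P = MC = 38, so Q = (191 − 38)/5 = 30.6.
In a 2-firm Cournot equilibrium, symmetry and the first-order condition give q = (191 − 38)/(15) = 10.2. So Q = 20.4 and P = 89.
DWL is the triangle between Q = 20.4 and Q = 30.6: ½·(30.6 − 20.4)·(89 − 38) = 260.1.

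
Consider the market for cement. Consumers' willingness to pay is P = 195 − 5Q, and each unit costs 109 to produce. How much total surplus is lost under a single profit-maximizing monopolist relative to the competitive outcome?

DWL = 184.9

Perfect competition: P = MC = 109, so 195 − 5Q = 109 and Q = 17.2.
Monopoly sets MR = MC: 195 − 10Q = 109 ⇒ Q = 8.6, P = 195 − 5·8.6 = 152.
DWL is the triangle between Q = 8.6 and Q = 17.2: ½·(17.2 − 8.6)·(152 − 109) = 184.9.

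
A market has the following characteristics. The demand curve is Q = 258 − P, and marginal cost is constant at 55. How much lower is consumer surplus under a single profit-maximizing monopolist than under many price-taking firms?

Inverting demand: P = 258 − Q.
Under competition P = MC = 55, so Q = (258 − 55)/1 = 203.
CS = ½·(258 − 55)·203 = 20604.5.
Monopoly sets MR = MC: 258 − 2Q = 55 ⇒ Q = 101.5, P = 258 − 101.5 = 156.5.
CS = ½·(258 − 156.5)·101.5 = 5151.125.
Change in consumer surplus: 5151.125 − 20604.5 = −15453.375.

CS falls by 15453.375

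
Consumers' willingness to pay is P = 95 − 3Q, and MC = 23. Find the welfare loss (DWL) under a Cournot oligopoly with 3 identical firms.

Under competition P = MC = 23, so Q = (95 − 23)/3 = 24.
With 3 symmetric Cournot firms, each firm's FOC gives 95 − 12q = 23, so q = 6, Q = 3·6 = 18, and P = 41.
DWL is the triangle between Q = 18 and Q = 24: ½·(24 − 18)·(41 − 23) = 54.

DWL = 54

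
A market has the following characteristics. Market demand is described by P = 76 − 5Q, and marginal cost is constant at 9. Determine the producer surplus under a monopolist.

PS = 224.45

Monopoly sets MR = MC: 76 − 10Q = 9 ⇒ Q = 6.7, P = 76 − 5·6.7 = 42.5.
PS = (42.5 − 9)·6.7 = 224.45.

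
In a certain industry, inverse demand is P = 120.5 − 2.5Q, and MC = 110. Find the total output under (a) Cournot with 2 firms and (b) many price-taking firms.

Cournot: Q = 2.8; Competition: Q = 4.2

With 2 symmetric Cournot firms, each firm's FOC gives 120.5 − 7.5q = 110, so q = 1.4, Q = 2·1.4 = 2.8, and P = 113.5.
Under competition P = MC = 110, so Q = (120.5 − 110)/2.5 = 4.2.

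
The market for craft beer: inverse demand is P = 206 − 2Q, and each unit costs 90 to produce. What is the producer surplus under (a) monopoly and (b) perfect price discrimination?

Monopoly: PS = 1682; Perfect PD: PS = 3364

A monopolist chooses Q where MR = MC. MR = 206 − 4Q; setting this equal to 90 gives Q = 29 and P = 148.
PS = (148 − 90)·29 = 1682.
A perfectly discriminating monopolist sells every unit with P(Q) ≥ MC(Q), so output equals the competitive quantity Q = 58. Each buyer pays their reservation price, so CS = 0 and the firm captures all surplus.
PS = ½·(206 − 90)·58 = 3364.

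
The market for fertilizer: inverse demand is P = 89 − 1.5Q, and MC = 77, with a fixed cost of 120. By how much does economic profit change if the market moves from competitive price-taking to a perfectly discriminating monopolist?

Under competition P = MC = 77, so Q = (89 − 77)/1.5 = 8.
Profit = (77 − 77)·8 − 120 = −120.
A perfectly discriminating monopolist sells every unit with P(Q) ≥ MC(Q), so output equals the competitive quantity Q = 8. Each buyer pays their reservation price, so CS = 0 and the firm captures all surplus.
PS equals the full surplus area, 48. Profit = 48 − 120 = −72.
Change in economic profit: −72 − −120 = 48.

π rises by 48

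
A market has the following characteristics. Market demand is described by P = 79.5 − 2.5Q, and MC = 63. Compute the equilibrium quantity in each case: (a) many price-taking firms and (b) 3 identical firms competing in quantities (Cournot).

Competition: Q = 6.6; Cournot: Q = 4.95

Competitive firms price at marginal cost: P = 63, giving Q = 6.6.
In a 3-firm Cournot equilibrium, symmetry and the first-order condition give q = (79.5 − 63)/(10) = 1.65. So Q = 4.95 and P = 67.125.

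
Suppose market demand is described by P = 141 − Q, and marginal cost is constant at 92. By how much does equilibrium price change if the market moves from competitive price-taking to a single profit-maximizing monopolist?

Under competition P = MC = 92, so Q = (141 − 92)/1 = 49.
A monopolist chooses Q where MR = MC. MR = 141 − 2Q; setting this equal to 92 gives Q = 24.5 and P = 116.5.
Change in equilibrium price: 116.5 − 92 = 24.5.

Equilibrium price rises by 24.5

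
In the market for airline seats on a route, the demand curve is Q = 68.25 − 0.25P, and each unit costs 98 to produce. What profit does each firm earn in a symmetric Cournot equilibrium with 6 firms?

Inverting demand: P = 273 − 4Q.
In a 6-firm Cournot equilibrium, symmetry and the first-order condition give q = (273 − 98)/(28) = 6.25. So Q = 37.5 and P = 123.
Each firm's profit = (123 − 98)·6.25 = 156.25.

π_i = 156.25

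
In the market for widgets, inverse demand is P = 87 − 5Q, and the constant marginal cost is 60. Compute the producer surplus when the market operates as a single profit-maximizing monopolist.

PS = 36.45

Monopoly sets MR = MC: 87 − 10Q = 60 ⇒ Q = 2.7, P = 87 − 5·2.7 = 73.5.
PS = (73.5 − 60)·2.7 = 36.45.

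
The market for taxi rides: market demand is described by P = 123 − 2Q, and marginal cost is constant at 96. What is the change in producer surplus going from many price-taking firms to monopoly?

Competitive firms price at marginal cost: P = 96, giving Q = 13.5.
PS = (96 − 96)·13.5 = 0.
A monopolist chooses Q where MR = MC. MR = 123 − 4Q; setting this equal to 96 gives Q = 6.75 and P = 109.5.
PS = (109.5 − 96)·6.75 = 91.125.
Change in producer surplus: 91.125 − 0 = 91.125.

PS rises by 91.125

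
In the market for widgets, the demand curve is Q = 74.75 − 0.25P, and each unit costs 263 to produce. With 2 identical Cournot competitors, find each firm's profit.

π_i = 36

Inverting demand: P = 299 − 4Q.
In a 2-firm Cournot equilibrium, symmetry and the first-order condition give q = (299 − 263)/(12) = 3. So Q = 6 and P = 275.
Each firm's profit = (275 − 263)·3 = 36.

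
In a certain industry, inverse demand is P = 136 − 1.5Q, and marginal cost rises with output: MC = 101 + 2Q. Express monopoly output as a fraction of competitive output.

The monopolist equates marginal revenue to marginal cost: 136 − 3Q = 101 + 2Q, so Q = 7. From demand, P = 125.5.
Under competition P = MC: 136 − 1.5Q = 101 + 2Q ⇒ Q = 10, P = 121.
Ratio Q_m/Q_c = 7/10 = 0.7.

Q_m/Q_c = 0.7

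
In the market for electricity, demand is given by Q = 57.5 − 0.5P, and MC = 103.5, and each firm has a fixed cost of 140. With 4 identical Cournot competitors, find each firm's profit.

π_i = −137.355

Inverting demand: P = 115 − 2Q.
With 4 symmetric Cournot firms, each firm's FOC gives 115 − 10q = 103.5, so q = 1.15, Q = 4·1.15 = 4.6, and P = 105.8.
Each firm's profit = (105.8 − 103.5)·1.15 − 140 = −137.355.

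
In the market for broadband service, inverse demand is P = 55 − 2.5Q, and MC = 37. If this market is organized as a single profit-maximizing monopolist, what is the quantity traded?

Q = 3.6

Monopoly sets MR = MC: 55 − 5Q = 37 ⇒ Q = 3.6, P = 55 − 2.5·3.6 = 46.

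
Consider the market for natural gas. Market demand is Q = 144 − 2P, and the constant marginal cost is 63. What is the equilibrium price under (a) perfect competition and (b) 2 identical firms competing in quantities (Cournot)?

Inverting demand: P = 72 − 0.5Q.
Under competition P = MC = 63, so Q = (72 − 63)/0.5 = 18.
With 2 symmetric Cournot firms, each firm's FOC gives 72 − 1.5q = 63, so q = 6, Q = 2·6 = 12, and P = 66.

Competition: P = 63; Cournot: P = 66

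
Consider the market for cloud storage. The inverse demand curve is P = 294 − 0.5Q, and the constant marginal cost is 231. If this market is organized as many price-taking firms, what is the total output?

Q = 126

Perfect competition: P = MC = 231, so 294 − 0.5Q = 231 and Q = 126.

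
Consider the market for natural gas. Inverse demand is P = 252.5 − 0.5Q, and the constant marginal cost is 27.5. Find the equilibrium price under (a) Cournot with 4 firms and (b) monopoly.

Cournot: P = 72.5; Monopoly: P = 140

In a 4-firm Cournot equilibrium, symmetry and the first-order condition give q = (252.5 − 27.5)/(2.5) = 90. So Q = 360 and P = 72.5.
The monopolist equates marginal revenue to marginal cost: 252.5 − Q = 27.5, so Q = 225. From demand, P = 140.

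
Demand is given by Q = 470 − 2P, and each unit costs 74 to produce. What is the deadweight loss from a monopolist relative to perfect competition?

DWL = 6480.25

Inverting demand: P = 235 − 0.5Q.
Competitive firms price at marginal cost: P = 74, giving Q = 322.
The monopolist equates marginal revenue to marginal cost: 235 − Q = 74, so Q = 161. From demand, P = 154.5.
DWL is the triangle between Q = 161 and Q = 322: ½·(322 − 161)·(154.5 − 74) = 6480.25.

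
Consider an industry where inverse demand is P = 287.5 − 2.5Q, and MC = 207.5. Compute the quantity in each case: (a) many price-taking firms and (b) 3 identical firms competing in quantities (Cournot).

Competition: Q = 32; Cournot: Q = 24

Under competition P = MC = 207.5, so Q = (287.5 − 207.5)/2.5 = 32.
With 3 symmetric Cournot firms, each firm's FOC gives 287.5 − 10q = 207.5, so q = 8, Q = 3·8 = 24, and P = 227.5.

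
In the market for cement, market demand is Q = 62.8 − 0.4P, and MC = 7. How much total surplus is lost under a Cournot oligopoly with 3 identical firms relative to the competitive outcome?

Inverting demand: P = 157 − 2.5Q.
Competitive firms price at marginal cost: P = 7, giving Q = 60.
With 3 symmetric Cournot firms, each firm's FOC gives 157 − 10q = 7, so q = 15, Q = 3·15 = 45, and P = 44.5.
DWL is the triangle between Q = 45 and Q = 60: ½·(60 − 45)·(44.5 − 7) = 281.25.

DWL = 281.25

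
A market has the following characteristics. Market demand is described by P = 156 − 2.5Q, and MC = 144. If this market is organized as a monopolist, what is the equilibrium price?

A monopolist chooses Q where MR = MC. MR = 156 − 5Q; setting this equal to 144 gives Q = 2.4 and P = 150.

P = 150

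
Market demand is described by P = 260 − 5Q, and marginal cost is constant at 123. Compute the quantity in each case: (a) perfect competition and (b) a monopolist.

Perfect competition: P = MC = 123, so 260 − 5Q = 123 and Q = 27.4.
Monopoly sets MR = MC: 260 − 10Q = 123 ⇒ Q = 13.7, P = 260 − 5·13.7 = 191.5.

Competition: Q = 27.4; Monopoly: Q = 13.7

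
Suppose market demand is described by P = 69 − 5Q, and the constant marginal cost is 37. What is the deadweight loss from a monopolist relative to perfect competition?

Competitive firms price at marginal cost: P = 37, giving Q = 6.4.
Monopoly sets MR = MC: 69 − 10Q = 37 ⇒ Q = 3.2, P = 69 − 5·3.2 = 53.
DWL is the triangle between Q = 3.2 and Q = 6.4: ½·(6.4 − 3.2)·(53 − 37) = 25.6.

DWL = 25.6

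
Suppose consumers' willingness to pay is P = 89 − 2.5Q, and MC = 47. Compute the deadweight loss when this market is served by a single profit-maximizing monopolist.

Competitive firms price at marginal cost: P = 47, giving Q = 16.8.
Monopoly sets MR = MC: 89 − 5Q = 47 ⇒ Q = 8.4, P = 89 − 2.5·8.4 = 68.
DWL is the triangle between Q = 8.4 and Q = 16.8: ½·(16.8 − 8.4)·(68 − 47) = 88.2.

DWL = 88.2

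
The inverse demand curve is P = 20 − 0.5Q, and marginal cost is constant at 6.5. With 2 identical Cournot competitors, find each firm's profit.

π_i = 40.5

With 2 symmetric Cournot firms, each firm's FOC gives 20 − 1.5q = 6.5, so q = 9, Q = 2·9 = 18, and P = 11.
Each firm's profit = (11 − 6.5)·9 = 40.5.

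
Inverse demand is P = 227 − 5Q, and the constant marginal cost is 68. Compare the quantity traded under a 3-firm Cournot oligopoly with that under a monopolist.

Cournot: Q = 23.85; Monopoly: Q = 15.9

In a 3-firm Cournot equilibrium, symmetry and the first-order condition give q = (227 − 68)/(20) = 7.95. So Q = 23.85 and P = 107.75.
The monopolist equates marginal revenue to marginal cost: 227 − 10Q = 68, so Q = 15.9. From demand, P = 147.5.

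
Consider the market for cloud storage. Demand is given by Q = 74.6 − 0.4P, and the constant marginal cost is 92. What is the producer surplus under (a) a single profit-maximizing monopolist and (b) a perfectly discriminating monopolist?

Monopoly: PS = 893.025; Perfect PD: PS = 1786.05

Inverting demand: P = 186.5 − 2.5Q.
The monopolist equates marginal revenue to marginal cost: 186.5 − 5Q = 92, so Q = 18.9. From demand, P = 139.25.
PS = (139.25 − 92)·18.9 = 893.025.
A perfectly discriminating monopolist sells every unit with P(Q) ≥ MC(Q), so output equals the competitive quantity Q = 37.8. Each buyer pays their reservation price, so CS = 0 and the firm captures all surplus.
PS = ½·(186.5 − 92)·37.8 = 1786.05.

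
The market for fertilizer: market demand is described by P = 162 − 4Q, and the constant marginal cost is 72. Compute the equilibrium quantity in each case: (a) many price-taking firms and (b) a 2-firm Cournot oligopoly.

Perfect competition: P = MC = 72, so 162 − 4Q = 72 and Q = 22.5.
In a 2-firm Cournot equilibrium, symmetry and the first-order condition give q = (162 − 72)/(12) = 7.5. So Q = 15 and P = 102.

Competition: Q = 22.5; Cournot: Q = 15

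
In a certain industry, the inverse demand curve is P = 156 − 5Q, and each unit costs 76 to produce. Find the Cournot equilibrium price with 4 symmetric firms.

With 4 symmetric Cournot firms, each firm's FOC gives 156 − 25q = 76, so q = 3.2, Q = 4·3.2 = 12.8, and P = 92.

P = 92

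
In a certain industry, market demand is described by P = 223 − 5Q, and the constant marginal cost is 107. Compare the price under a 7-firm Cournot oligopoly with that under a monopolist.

Cournot: P = 121.5; Monopoly: P = 165

Cournot with 7 identical firms: the symmetric best-response condition is 223 − 40q = 107. Each firm produces q = 2.9, total output Q = 20.3, price P = 121.5.
A monopolist chooses Q where MR = MC. MR = 223 − 10Q; setting this equal to 107 gives Q = 11.6 and P = 165.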